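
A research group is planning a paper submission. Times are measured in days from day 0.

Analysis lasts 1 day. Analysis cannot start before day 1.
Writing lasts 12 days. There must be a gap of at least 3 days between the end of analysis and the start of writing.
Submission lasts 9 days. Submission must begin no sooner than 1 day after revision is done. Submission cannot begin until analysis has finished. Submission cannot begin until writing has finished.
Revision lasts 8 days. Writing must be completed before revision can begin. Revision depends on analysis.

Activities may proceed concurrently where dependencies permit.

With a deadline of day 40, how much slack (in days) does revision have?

5

Analysis cannot begin until its own release at day 1. It runs from day 1 to 1 + 1 = day 2.
After analysis (finishes day 2, plus 3-day gap → day 5), writing can start at day 5 and finishes at day 17.
Revision needs all of writing (finishes day 17); analysis (finishes day 2). That puts its earliest start at day 17; it finishes at 17 + 8 = day 25.

Working backward from the deadline:
Nothing follows submission; the deadline of day 40 is its only limit. It must start by 40 − 9 = day 31.
Revision has to be done before submission (must start by day 31, minus 1-day gap → day 30). That means finishing by day 30, i.e. starting by 30 − 8 = day 22.
So revision can start as early as day 17 and as late as day 22, giving 22 − 17 = 5 days of slack.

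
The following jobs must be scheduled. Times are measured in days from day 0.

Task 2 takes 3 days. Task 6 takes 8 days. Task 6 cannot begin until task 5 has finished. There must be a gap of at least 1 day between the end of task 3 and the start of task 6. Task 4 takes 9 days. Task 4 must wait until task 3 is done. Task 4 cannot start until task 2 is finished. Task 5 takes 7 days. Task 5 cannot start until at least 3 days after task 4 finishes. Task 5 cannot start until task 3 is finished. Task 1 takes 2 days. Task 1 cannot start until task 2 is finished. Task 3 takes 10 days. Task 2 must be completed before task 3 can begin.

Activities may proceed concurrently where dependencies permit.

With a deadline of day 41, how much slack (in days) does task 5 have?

1

Task 2 has no prerequisites, so it starts at day 0 and finishes at day 3.
Task 3 cannot begin until task 2 (finishes day 3). It runs from day 3 to 3 + 10 = day 13.
Task 4 has to wait for task 3 (finishes day 13); task 2 (finishes day 3). The latest of these is day 13, so task 4 runs day 13 to 13 + 9 = day 22.
Task 5 cannot start until task 4 (finishes day 22, plus 3-day gap → day 25); task 3 (finishes day 13). The controlling bound is day 25, so task 5 finishes at 25 + 7 = day 32.

Working backward from the deadline:
Nothing follows task 6; the deadline of day 41 is its only limit. It must start by 41 − 8 = day 33.
Since task 6 (must start by day 33) depends on it, task 5 must finish by day 33. Backing off its 7-day duration gives a latest start of day 26.
So task 5 can start as early as day 25 and as late as day 26, giving 26 − 25 = 1 day of slack.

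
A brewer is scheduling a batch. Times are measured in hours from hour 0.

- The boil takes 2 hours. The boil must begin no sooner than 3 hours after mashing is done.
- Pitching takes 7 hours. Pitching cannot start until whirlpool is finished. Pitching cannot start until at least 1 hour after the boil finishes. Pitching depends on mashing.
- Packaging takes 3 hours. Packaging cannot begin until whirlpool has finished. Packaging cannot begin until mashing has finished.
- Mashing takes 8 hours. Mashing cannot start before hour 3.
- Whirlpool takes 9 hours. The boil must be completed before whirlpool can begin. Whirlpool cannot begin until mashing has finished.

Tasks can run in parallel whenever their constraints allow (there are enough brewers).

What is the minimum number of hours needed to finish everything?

32

After its own release at hour 3, mashing can start at hour 3 and finishes at hour 11.
The boil cannot begin until mashing (finishes hour 11, plus 3-hour gap → hour 14). It runs from hour 14 to 14 + 2 = hour 16.
Whirlpool cannot start until the boil (finishes hour 16); mashing (finishes hour 11). The controlling bound is hour 16, so whirlpool finishes at 16 + 9 = hour 25.
Packaging has to wait for whirlpool (finishes hour 25); mashing (finishes hour 11). The latest of these is hour 25, so packaging runs hour 25 to 25 + 3 = hour 28.
Pitching cannot start until whirlpool (finishes hour 25); the boil (finishes hour 16, plus 1-hour gap → hour 17); mashing (finishes hour 11). The controlling bound is hour 25, so pitching finishes at 25 + 7 = hour 32.
All tasks are finished once the last one completes. Finish times: Mashing at 11, The boil at 16, Whirlpool at 25, Pitching at 32, Packaging at 28. The latest is hour 32.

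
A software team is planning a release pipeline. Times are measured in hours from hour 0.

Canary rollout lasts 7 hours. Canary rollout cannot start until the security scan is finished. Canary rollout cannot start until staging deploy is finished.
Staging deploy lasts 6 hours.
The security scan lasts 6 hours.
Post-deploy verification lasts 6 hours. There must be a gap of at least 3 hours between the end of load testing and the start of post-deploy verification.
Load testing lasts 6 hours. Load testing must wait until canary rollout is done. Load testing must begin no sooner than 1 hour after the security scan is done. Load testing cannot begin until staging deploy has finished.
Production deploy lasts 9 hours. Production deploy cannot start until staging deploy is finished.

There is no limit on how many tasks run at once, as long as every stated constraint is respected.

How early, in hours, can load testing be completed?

Staging deploy can start immediately at hour 0; it finishes at hour 6.
Nothing blocks the security scan, so it runs from hour 0 to hour 6.
Canary rollout has to wait for the security scan (finishes hour 6); staging deploy (finishes hour 6). The latest of these is hour 6, so canary rollout runs hour 6 to 6 + 7 = hour 13.
Load testing has to wait for canary rollout (finishes hour 13); the security scan (finishes hour 6, plus 1-hour gap → hour 7); staging deploy (finishes hour 6). The latest of these is hour 13, so load testing runs hour 13 to 13 + 6 = hour 19.

19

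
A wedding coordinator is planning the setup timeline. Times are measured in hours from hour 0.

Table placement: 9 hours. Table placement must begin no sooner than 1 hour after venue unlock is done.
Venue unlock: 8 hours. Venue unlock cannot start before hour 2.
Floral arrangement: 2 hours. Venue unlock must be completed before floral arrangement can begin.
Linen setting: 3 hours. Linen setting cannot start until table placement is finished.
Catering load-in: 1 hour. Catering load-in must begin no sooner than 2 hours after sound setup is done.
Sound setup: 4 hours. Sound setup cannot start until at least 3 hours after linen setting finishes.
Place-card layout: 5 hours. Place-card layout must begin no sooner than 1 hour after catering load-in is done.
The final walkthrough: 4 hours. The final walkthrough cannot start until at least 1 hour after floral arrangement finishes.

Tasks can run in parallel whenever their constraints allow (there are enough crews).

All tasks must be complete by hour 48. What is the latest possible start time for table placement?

20

To finish by hour 48, place-card layout (duration 5) must start no later than hour 43.
Catering load-in has to be done before place-card layout (must start by hour 43, minus 1-hour gap → hour 42). That means finishing by hour 42, i.e. starting by 42 − 1 = hour 41.
Sound setup must finish before catering load-in (must start by hour 41, minus 2-hour gap → hour 39). With a 4-hour duration, sound setup must start by 39 − 4 = hour 35.
Linen setting must finish before sound setup (must start by hour 35, minus 3-hour gap → hour 32). With a 3-hour duration, linen setting must start by 32 − 3 = hour 29.
Table placement feeds into linen setting (must start by hour 29); so table placement must finish by hour 29 and therefore start by hour 20.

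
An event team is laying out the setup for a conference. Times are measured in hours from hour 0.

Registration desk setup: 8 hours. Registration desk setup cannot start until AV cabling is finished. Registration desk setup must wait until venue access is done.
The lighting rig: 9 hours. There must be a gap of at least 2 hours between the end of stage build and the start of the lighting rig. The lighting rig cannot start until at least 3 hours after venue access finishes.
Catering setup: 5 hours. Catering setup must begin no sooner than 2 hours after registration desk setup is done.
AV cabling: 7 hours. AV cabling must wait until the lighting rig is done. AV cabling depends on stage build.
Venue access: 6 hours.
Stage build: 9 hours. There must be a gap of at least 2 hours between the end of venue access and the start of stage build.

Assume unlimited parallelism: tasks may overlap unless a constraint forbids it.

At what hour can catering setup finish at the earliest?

Venue access can start immediately at hour 0; it finishes at hour 6.
After venue access (finishes hour 6, plus 2-hour gap → hour 8), stage build can start at hour 8 and finishes at hour 17.
The lighting rig has to wait for stage build (finishes hour 17, plus 2-hour gap → hour 19); venue access (finishes hour 6, plus 3-hour gap → hour 9). The latest of these is hour 19, so the lighting rig runs hour 19 to 19 + 9 = hour 28.
AV cabling has to wait for the lighting rig (finishes hour 28); stage build (finishes hour 17). The latest of these is hour 28, so AV cabling runs hour 28 to 28 + 7 = hour 35.
For registration desk setup: AV cabling (finishes hour 35); venue access (finishes hour 6). Taking the maximum gives a start of hour 35, and it finishes at 35 + 8 = hour 43.
Catering setup waits on registration desk setup (finishes hour 43, plus 2-hour gap → hour 45), so it starts at hour 45 and finishes at 45 + 5 = hour 50.

50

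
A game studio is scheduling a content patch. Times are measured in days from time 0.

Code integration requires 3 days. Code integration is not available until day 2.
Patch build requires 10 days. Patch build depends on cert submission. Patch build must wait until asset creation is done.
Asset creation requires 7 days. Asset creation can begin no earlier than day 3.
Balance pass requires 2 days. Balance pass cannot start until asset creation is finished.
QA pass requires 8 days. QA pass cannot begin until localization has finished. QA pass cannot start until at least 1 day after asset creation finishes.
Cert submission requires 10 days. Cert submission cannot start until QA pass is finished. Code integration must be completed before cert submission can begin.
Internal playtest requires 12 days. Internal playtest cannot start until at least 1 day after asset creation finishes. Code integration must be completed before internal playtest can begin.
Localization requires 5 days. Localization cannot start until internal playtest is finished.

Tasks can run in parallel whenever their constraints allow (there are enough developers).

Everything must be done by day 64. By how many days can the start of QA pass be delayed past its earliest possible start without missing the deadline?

8

Code integration waits on its own release at day 2, so it starts at day 2 and finishes at 2 + 3 = day 5.
Asset creation cannot begin until its own release at day 3. It runs from day 3 to 3 + 7 = day 10.
Internal playtest needs all of asset creation (finishes day 10, plus 1-day gap → day 11); code integration (finishes day 5). That puts its earliest start at day 11; it finishes at 11 + 12 = day 23.
Localization waits on internal playtest (finishes day 23), so it starts at day 23 and finishes at 23 + 5 = day 28.
QA pass cannot start until localization (finishes day 28); asset creation (finishes day 10, plus 1-day gap → day 11). The controlling bound is day 28, so QA pass finishes at 28 + 8 = day 36.

Working backward from the deadline:
To finish by day 64, patch build (duration 10) must start no later than day 54.
Cert submission has to be done before patch build (must start by day 54). That means finishing by day 54, i.e. starting by 54 − 10 = day 44.
QA pass must finish before cert submission (must start by day 44). With an 8-day duration, QA pass must start by 44 − 8 = day 36.
So QA pass can start as early as day 28 and as late as day 36, giving 36 − 28 = 8 days of slack.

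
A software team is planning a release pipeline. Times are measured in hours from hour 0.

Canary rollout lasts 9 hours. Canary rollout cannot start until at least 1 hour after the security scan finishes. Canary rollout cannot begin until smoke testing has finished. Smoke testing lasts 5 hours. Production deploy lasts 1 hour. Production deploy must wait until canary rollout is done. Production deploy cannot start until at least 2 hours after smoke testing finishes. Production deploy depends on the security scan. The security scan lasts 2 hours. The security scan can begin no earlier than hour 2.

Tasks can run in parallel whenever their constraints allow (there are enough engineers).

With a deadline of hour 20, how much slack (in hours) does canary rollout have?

Nothing blocks smoke testing, so it runs from hour 0 to hour 5.
The security scan cannot begin until its own release at hour 2. It runs from hour 2 to 2 + 2 = hour 4.
For canary rollout: the security scan (finishes hour 4, plus 1-hour gap → hour 5); smoke testing (finishes hour 5). Taking the maximum gives a start of hour 5, and it finishes at 5 + 9 = hour 14.

Working backward from the deadline:
Production deploy must finish by hour 20; it takes 1 hour, so it must start by 20 − 1 = hour 19.
Canary rollout has to be done before production deploy (must start by hour 19). That means finishing by hour 19, i.e. starting by 19 − 9 = hour 10.
So canary rollout can start as early as hour 5 and as late as hour 10, giving 10 − 5 = 5 hours of slack.

5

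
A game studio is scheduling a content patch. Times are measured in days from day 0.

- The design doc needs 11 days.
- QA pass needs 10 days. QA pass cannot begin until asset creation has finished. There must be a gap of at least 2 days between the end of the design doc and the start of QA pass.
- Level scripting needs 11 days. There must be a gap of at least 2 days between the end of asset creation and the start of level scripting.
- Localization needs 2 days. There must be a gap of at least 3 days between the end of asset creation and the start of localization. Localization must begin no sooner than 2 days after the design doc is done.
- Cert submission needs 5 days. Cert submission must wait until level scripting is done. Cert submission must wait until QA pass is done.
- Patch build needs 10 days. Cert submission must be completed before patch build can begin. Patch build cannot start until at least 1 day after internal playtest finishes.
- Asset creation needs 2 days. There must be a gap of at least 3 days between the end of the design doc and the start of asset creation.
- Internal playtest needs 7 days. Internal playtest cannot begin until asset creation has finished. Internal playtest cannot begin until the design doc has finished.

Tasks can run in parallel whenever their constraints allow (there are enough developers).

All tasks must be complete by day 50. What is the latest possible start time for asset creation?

20

Patch build must finish by day 50; it takes 10 days, so it must start by 50 − 10 = day 40.
Cert submission has to be done before patch build (must start by day 40). That means finishing by day 40, i.e. starting by 40 − 5 = day 35.
Level scripting feeds into cert submission (must start by day 35); so level scripting must finish by day 35 and therefore start by day 24.
Since patch build (must start by day 40, minus 1-day gap → day 39) depends on it, internal playtest must finish by day 39. Backing off its 7-day duration gives a latest start of day 32.
Localization has no dependents, so it just needs to finish by day 50. Starting by 50 − 2 = day 48 achieves that.
QA pass feeds into cert submission (must start by day 35); so QA pass must finish by day 35 and therefore start by day 25.
For asset creation: level scripting (must start by day 24, minus 2-day gap → day 22); internal playtest (must start by day 32); localization (must start by day 48, minus 3-day gap → day 45); QA pass (must start by day 25). The most restrictive is day 22; with a 2-day duration, asset creation must start by day 20.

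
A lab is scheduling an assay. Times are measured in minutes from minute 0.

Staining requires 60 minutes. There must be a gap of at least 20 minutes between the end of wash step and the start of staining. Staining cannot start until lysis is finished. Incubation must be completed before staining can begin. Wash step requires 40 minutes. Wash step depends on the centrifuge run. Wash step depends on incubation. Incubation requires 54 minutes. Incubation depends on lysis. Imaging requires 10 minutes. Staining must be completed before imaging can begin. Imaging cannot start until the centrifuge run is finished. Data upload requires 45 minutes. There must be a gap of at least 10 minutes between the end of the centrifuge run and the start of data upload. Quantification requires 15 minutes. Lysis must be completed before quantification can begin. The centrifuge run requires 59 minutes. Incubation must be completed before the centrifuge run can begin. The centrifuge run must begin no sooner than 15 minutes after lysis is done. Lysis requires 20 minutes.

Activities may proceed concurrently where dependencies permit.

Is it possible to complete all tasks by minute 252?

No

Lysis can start immediately at minute 0; it finishes at minute 20.
Quantification waits on lysis (finishes minute 20), so it starts at minute 20 and finishes at 20 + 15 = minute 35.
Incubation cannot begin until lysis (finishes minute 20). It runs from minute 20 to 20 + 54 = minute 74.
The centrifuge run has to wait for incubation (finishes minute 74); lysis (finishes minute 20, plus 15-minute gap → minute 35). The latest of these is minute 74, so the centrifuge run runs minute 74 to 74 + 59 = minute 133.
Data upload waits on the centrifuge run (finishes minute 133, plus 10-minute gap → minute 143), so it starts at minute 143 and finishes at 143 + 45 = minute 188.
For wash step: the centrifuge run (finishes minute 133); incubation (finishes minute 74). Taking the maximum gives a start of minute 133, and it finishes at 133 + 40 = minute 173.
Staining cannot start until wash step (finishes minute 173, plus 20-minute gap → minute 193); lysis (finishes minute 20); incubation (finishes minute 74). The controlling bound is minute 193, so staining finishes at 193 + 60 = minute 253.
Imaging has to wait for staining (finishes minute 253); the centrifuge run (finishes minute 133). The latest of these is minute 253, so imaging runs minute 253 to 253 + 10 = minute 263.
The earliest everything can be done is minute 263, which is after the deadline of 252, so it is not possible.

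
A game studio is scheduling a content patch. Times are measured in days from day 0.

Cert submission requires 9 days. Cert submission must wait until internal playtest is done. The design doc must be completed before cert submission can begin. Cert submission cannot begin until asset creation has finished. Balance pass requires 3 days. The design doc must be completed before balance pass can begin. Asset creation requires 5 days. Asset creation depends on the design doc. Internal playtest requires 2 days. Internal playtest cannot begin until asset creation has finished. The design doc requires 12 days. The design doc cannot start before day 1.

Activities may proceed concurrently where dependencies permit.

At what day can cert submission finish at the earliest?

29

After its own release at day 1, the design doc can start at day 1 and finishes at day 13.
Asset creation waits on the design doc (finishes day 13), so it starts at day 13 and finishes at 13 + 5 = day 18.
Internal playtest cannot begin until asset creation (finishes day 18). It runs from day 18 to 18 + 2 = day 20.
For cert submission: internal playtest (finishes day 20); the design doc (finishes day 13); asset creation (finishes day 18). Taking the maximum gives a start of day 20, and it finishes at 20 + 9 = day 29.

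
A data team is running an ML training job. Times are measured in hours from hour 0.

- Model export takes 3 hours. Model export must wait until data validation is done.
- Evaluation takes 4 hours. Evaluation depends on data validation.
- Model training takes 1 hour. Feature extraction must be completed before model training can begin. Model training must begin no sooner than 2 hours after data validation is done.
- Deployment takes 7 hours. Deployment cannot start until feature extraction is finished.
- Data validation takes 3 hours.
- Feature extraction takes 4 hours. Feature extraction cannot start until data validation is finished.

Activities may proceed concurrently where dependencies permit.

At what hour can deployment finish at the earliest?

14

Data validation has no prerequisites, so it starts at hour 0 and finishes at hour 3.
Feature extraction cannot begin until data validation (finishes hour 3). It runs from hour 3 to 3 + 4 = hour 7.
Deployment waits on feature extraction (finishes hour 7), so it starts at hour 7 and finishes at 7 + 7 = hour 14.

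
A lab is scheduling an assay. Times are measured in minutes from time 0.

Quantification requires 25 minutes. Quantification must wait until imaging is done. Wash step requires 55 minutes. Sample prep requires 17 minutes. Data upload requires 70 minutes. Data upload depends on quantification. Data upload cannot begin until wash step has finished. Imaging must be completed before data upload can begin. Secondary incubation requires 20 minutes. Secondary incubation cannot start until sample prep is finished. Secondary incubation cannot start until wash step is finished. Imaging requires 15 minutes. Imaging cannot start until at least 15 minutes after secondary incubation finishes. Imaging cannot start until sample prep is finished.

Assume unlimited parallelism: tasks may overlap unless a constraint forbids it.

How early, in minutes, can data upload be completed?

200

Wash step has no prerequisites, so it starts at minute 0 and finishes at minute 55.
Sample prep can start immediately at minute 0; it finishes at minute 17.
Secondary incubation cannot start until sample prep (finishes minute 17); wash step (finishes minute 55). The controlling bound is minute 55, so secondary incubation finishes at 55 + 20 = minute 75.
For imaging: secondary incubation (finishes minute 75, plus 15-minute gap → minute 90); sample prep (finishes minute 17). Taking the maximum gives a start of minute 90, and it finishes at 90 + 15 = minute 105.
Quantification cannot begin until imaging (finishes minute 105). It runs from minute 105 to 105 + 25 = minute 130.
Data upload needs all of quantification (finishes minute 130); wash step (finishes minute 55); imaging (finishes minute 105). That puts its earliest start at minute 130; it finishes at 130 + 70 = minute 200.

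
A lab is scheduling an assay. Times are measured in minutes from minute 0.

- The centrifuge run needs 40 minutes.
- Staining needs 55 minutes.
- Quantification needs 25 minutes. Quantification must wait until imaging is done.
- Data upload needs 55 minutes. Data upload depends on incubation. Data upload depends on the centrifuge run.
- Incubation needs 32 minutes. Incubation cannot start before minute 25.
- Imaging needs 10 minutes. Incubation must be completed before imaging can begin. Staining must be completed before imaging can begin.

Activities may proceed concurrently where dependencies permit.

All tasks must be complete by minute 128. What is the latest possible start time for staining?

38

To finish by minute 128, quantification (duration 25) must start no later than minute 103.
Imaging feeds into quantification (must start by minute 103); so imaging must finish by minute 103 and therefore start by minute 93.
Staining has to be done before imaging (must start by minute 93). That means finishing by minute 93, i.e. starting by 93 − 55 = minute 38.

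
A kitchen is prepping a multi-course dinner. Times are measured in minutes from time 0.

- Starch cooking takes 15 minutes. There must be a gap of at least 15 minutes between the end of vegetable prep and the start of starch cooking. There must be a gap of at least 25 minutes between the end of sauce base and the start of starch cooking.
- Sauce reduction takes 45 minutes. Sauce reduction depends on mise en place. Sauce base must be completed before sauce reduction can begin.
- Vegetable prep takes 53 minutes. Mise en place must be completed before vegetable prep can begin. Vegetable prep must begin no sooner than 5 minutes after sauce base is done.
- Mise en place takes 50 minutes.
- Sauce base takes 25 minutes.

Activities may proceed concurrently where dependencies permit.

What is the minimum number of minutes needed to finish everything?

Nothing blocks sauce base, so it runs from minute 0 to minute 25.
Mise en place has no prerequisites, so it starts at minute 0 and finishes at minute 50.
For sauce reduction: mise en place (finishes minute 50); sauce base (finishes minute 25). Taking the maximum gives a start of minute 50, and it finishes at 50 + 45 = minute 95.
Vegetable prep cannot start until mise en place (finishes minute 50); sauce base (finishes minute 25, plus 5-minute gap → minute 30). The controlling bound is minute 50, so vegetable prep finishes at 50 + 53 = minute 103.
Starch cooking has to wait for vegetable prep (finishes minute 103, plus 15-minute gap → minute 118); sauce base (finishes minute 25, plus 25-minute gap → minute 50). The latest of these is minute 118, so starch cooking runs minute 118 to 118 + 15 = minute 133.
All tasks are finished once the last one completes. Finish times: Mise en place at 50, Sauce base at 25, Vegetable prep at 103, Sauce reduction at 95, Starch cooking at 133. The latest is minute 133.

133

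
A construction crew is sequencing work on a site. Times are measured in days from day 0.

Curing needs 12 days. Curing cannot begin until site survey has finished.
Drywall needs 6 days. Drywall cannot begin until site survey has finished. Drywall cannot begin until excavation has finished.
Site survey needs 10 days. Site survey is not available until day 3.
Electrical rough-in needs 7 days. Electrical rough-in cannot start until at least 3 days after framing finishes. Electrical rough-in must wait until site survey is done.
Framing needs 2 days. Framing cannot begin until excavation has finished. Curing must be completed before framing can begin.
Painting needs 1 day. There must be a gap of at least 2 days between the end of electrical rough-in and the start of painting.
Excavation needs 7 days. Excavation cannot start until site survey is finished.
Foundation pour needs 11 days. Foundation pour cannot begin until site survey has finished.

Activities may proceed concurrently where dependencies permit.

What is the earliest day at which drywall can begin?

20

After its own release at day 3, site survey can start at day 3 and finishes at day 13.
Excavation waits on site survey (finishes day 13), so it starts at day 13 and finishes at 13 + 7 = day 20.
Drywall waits on site survey (finishes day 13); excavation (finishes day 20). The latest of these is day 20, which is the earliest drywall can start.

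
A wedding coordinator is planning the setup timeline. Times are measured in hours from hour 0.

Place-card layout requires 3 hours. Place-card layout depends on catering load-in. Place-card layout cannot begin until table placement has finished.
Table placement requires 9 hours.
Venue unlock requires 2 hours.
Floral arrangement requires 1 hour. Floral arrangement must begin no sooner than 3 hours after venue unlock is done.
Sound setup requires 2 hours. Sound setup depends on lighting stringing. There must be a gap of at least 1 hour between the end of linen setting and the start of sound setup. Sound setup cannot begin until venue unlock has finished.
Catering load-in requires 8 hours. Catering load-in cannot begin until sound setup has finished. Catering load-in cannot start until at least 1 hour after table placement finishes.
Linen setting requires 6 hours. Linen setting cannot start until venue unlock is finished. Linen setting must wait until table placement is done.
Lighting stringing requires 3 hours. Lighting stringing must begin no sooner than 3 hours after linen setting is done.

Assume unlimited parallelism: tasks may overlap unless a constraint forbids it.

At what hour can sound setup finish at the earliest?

Nothing blocks table placement, so it runs from hour 0 to hour 9.
Venue unlock has no prerequisites, so it starts at hour 0 and finishes at hour 2.
Linen setting has to wait for venue unlock (finishes hour 2); table placement (finishes hour 9). The latest of these is hour 9, so linen setting runs hour 9 to 9 + 6 = hour 15.
Lighting stringing waits on linen setting (finishes hour 15, plus 3-hour gap → hour 18), so it starts at hour 18 and finishes at 18 + 3 = hour 21.
Sound setup cannot start until lighting stringing (finishes hour 21); linen setting (finishes hour 15, plus 1-hour gap → hour 16); venue unlock (finishes hour 2). The controlling bound is hour 21, so sound setup finishes at 21 + 2 = hour 23.

23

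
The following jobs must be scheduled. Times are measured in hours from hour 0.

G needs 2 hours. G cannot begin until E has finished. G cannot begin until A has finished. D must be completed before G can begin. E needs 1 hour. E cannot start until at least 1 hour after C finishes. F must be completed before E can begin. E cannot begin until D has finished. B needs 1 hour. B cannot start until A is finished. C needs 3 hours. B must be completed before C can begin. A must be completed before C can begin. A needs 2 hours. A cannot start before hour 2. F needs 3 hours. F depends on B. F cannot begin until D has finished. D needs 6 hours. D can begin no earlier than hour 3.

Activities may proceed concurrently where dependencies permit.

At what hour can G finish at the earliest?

15

D waits on its own release at hour 3, so it starts at hour 3 and finishes at 3 + 6 = hour 9.
A cannot begin until its own release at hour 2. It runs from hour 2 to 2 + 2 = hour 4.
B waits on A (finishes hour 4), so it starts at hour 4 and finishes at 4 + 1 = hour 5.
F cannot start until B (finishes hour 5); D (finishes hour 9). The controlling bound is hour 9, so F finishes at 9 + 3 = hour 12.
C has to wait for B (finishes hour 5); A (finishes hour 4). The latest of these is hour 5, so C runs hour 5 to 5 + 3 = hour 8.
For E: C (finishes hour 8, plus 1-hour gap → hour 9); F (finishes hour 12); D (finishes hour 9). Taking the maximum gives a start of hour 12, and it finishes at 12 + 1 = hour 13.
G cannot start until E (finishes hour 13); A (finishes hour 4); D (finishes hour 9). The controlling bound is hour 13, so G finishes at 13 + 2 = hour 15.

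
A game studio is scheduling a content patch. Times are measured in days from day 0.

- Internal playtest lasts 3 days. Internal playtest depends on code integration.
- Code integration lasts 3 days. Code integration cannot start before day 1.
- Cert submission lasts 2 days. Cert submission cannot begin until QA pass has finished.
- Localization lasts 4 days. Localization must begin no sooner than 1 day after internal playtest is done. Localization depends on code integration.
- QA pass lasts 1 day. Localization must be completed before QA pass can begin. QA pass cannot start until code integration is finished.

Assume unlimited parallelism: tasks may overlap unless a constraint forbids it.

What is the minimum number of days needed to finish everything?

After its own release at day 1, code integration can start at day 1 and finishes at day 4.
Internal playtest waits on code integration (finishes day 4), so it starts at day 4 and finishes at 4 + 3 = day 7.
For localization: internal playtest (finishes day 7, plus 1-day gap → day 8); code integration (finishes day 4). Taking the maximum gives a start of day 8, and it finishes at 8 + 4 = day 12.
For QA pass: localization (finishes day 12); code integration (finishes day 4). Taking the maximum gives a start of day 12, and it finishes at 12 + 1 = day 13.
Cert submission waits on QA pass (finishes day 13), so it starts at day 13 and finishes at 13 + 2 = day 15.
All tasks are finished once the last one completes. Finish times: Code integration at 4, Internal playtest at 7, Localization at 12, QA pass at 13, Cert submission at 15. The latest is day 15.

15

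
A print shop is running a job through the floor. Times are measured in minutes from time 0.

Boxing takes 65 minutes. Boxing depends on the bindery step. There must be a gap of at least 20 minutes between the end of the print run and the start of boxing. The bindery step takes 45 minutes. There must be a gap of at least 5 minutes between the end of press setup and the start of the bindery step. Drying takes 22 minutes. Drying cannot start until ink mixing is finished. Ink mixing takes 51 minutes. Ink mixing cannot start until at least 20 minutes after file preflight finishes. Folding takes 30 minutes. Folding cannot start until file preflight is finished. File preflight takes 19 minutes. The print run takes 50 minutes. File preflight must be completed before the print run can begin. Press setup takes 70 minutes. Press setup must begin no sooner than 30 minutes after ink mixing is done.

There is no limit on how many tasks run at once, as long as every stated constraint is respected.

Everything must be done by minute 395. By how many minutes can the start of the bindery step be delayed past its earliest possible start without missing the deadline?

90

File preflight has no prerequisites, so it starts at minute 0 and finishes at minute 19.
Ink mixing waits on file preflight (finishes minute 19, plus 20-minute gap → minute 39), so it starts at minute 39 and finishes at 39 + 51 = minute 90.
After ink mixing (finishes minute 90, plus 30-minute gap → minute 120), press setup can start at minute 120 and finishes at minute 190.
The bindery step waits on press setup (finishes minute 190, plus 5-minute gap → minute 195), so it starts at minute 195 and finishes at 195 + 45 = minute 240.

Working backward from the deadline:
Boxing has no dependents, so it just needs to finish by minute 395. Starting by 395 − 65 = minute 330 achieves that.
Since boxing (must start by minute 330) depends on it, the bindery step must finish by minute 330. Backing off its 45-minute duration gives a latest start of minute 285.
So the bindery step can start as early as minute 195 and as late as minute 285, giving 285 − 195 = 90 minutes of slack.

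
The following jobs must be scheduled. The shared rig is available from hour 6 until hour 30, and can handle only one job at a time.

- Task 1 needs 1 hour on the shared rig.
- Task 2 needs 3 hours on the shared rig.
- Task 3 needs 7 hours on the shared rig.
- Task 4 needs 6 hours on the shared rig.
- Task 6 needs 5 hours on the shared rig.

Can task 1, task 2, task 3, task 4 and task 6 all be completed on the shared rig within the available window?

Yes

The shared rig window is 30 − 6 = 24 hours.
Running back to back, the jobs need 1 + 3 + 7 + 6 + 5 = 22 hours on the shared rig.
Since 22 ≤ 24, they fit within the window.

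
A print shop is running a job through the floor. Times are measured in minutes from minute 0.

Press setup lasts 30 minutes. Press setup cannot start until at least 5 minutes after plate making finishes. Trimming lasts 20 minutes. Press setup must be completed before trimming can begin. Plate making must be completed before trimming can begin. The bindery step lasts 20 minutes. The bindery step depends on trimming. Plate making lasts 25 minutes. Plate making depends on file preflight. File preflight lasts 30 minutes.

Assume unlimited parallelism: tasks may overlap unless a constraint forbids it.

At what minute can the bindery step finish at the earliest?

130

File preflight has no prerequisites, so it starts at minute 0 and finishes at minute 30.
Plate making cannot begin until file preflight (finishes minute 30). It runs from minute 30 to 30 + 25 = minute 55.
After plate making (finishes minute 55, plus 5-minute gap → minute 60), press setup can start at minute 60 and finishes at minute 90.
Trimming needs all of press setup (finishes minute 90); plate making (finishes minute 55). That puts its earliest start at minute 90; it finishes at 90 + 20 = minute 110.
The bindery step cannot begin until trimming (finishes minute 110). It runs from minute 110 to 110 + 20 = minute 130.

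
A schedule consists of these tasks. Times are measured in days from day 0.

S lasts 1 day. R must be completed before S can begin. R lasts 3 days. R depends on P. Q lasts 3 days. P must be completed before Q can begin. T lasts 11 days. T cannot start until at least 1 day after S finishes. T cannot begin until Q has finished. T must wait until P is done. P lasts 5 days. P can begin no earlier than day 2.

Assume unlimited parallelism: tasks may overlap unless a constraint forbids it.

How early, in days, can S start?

P cannot begin until its own release at day 2. It runs from day 2 to 2 + 5 = day 7.
R waits on P (finishes day 7), so it starts at day 7 and finishes at 7 + 3 = day 10.
S waits on R (finishes day 10), so the earliest it can start is day 10.

10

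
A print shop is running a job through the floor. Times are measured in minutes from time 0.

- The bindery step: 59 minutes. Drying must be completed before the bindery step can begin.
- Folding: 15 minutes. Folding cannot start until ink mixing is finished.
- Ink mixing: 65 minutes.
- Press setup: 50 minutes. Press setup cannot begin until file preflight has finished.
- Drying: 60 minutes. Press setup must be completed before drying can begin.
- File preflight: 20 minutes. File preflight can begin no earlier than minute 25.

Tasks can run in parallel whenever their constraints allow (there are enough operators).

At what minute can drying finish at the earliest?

155

After its own release at minute 25, file preflight can start at minute 25 and finishes at minute 45.
After file preflight (finishes minute 45), press setup can start at minute 45 and finishes at minute 95.
Drying cannot begin until press setup (finishes minute 95). It runs from minute 95 to 95 + 60 = minute 155.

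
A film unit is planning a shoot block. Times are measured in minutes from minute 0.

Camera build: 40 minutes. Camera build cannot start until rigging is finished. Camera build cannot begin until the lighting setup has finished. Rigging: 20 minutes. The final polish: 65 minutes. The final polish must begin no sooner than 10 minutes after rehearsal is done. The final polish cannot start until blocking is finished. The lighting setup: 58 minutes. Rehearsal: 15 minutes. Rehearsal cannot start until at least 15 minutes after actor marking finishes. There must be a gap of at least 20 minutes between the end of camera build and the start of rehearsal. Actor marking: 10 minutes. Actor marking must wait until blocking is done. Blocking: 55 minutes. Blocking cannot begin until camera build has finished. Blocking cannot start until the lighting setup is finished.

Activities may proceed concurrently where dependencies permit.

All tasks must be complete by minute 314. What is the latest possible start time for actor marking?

To finish by minute 314, the final polish (duration 65) must start no later than minute 249.
Rehearsal must finish before the final polish (must start by minute 249, minus 10-minute gap → minute 239). With a 15-minute duration, rehearsal must start by 239 − 15 = minute 224.
Since rehearsal (must start by minute 224, minus 15-minute gap → minute 209) depends on it, actor marking must finish by minute 209. Backing off its 10-minute duration gives a latest start of minute 199.

199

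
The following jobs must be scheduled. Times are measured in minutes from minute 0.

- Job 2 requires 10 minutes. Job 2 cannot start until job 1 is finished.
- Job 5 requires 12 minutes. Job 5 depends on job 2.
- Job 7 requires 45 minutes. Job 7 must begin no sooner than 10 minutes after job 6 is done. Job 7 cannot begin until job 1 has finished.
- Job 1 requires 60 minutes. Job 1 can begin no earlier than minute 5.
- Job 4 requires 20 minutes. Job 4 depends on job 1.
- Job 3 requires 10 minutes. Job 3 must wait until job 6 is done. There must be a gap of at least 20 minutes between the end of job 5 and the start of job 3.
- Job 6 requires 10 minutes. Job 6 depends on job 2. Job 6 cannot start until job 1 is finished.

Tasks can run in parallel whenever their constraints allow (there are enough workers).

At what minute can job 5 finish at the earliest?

87

After its own release at minute 5, job 1 can start at minute 5 and finishes at minute 65.
Job 2 waits on job 1 (finishes minute 65), so it starts at minute 65 and finishes at 65 + 10 = minute 75.
Job 5 cannot begin until job 2 (finishes minute 75). It runs from minute 75 to 75 + 12 = minute 87.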